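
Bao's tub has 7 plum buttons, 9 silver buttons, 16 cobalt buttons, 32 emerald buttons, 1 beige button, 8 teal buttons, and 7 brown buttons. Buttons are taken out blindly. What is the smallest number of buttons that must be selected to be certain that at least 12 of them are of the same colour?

55

An adversary could hand out at most 11 buttons per colour (5 colours run out sooner): 7 + 9 + 11 + 11 + 1 + 8 + 7 = 54 buttons and still no colour has 12.
One more button lands in a colour already at 11, so 55 draws are enough and 54 are not.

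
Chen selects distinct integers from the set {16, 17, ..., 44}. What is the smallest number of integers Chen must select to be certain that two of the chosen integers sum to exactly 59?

Two chosen integers sum to 59 exactly when both halves of some pair {x, 59−x} with 16 ≤ x ≤ 59−x ≤ 43 are chosen — 14 such pairs.
The remaining 1 element (those with no distinct partner in range) can never complete a 59-sum, so the worst case takes all of them and one from each pair: 1 + 14 = 15.
The 16th integer has to be the second member of some pair, so 15 + 1 = 16.

16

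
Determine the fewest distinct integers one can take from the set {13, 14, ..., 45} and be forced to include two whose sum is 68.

A set avoiding the sum 68 can contain at most one of each pair {x, 68−x}, plus the 11 elements whose complement lies outside the range or equal to its own complement.
The integers 13, …, 34 (22 of them) are such a set: any two sum to at least 13+14 = 27 and at most 33+34 = 67 < 68.
Any 23rd integer completes one of the 11 pairs, so 23 choices force a sum of 68.

23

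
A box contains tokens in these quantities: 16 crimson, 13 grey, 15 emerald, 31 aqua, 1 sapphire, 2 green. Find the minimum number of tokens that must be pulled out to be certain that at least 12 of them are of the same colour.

48

Pigeonhole: the 6 colours are the holes; the tokens drawn are the pigeons.
To avoid 12 of any one colour, the worst case takes at most 11 of each colour, or every token of a colour that has fewer than 11.
That gives 11 + 11 + 11 + 11 + 1 + 2 = 47 tokens with no colour reaching 12.
The next token forces some colour to 12, so 47 + 1 = 48.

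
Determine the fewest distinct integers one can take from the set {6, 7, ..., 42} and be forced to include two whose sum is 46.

Group the elements by complementary pair {x, 46−x}: {6,40}, {7,39}, {8,38}, …, giving 17 two-element pairs; the single value 23 (it cannot pair with itself since the integers are distinct); and 2 integers whose partner 46−x falls outside [6,42].
Treating each of those 20 groups as a pigeonhole, one can pick one integer per group — 20 integers — with no two summing to 46.
The 21st integer lands in an occupied pair, forcing a sum of 46.

21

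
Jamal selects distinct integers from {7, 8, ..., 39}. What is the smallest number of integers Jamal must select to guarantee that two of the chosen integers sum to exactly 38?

22

Group the elements by complementary pair {x, 38−x}: {7,31}, {8,30}, {9,29}, …, giving 12 two-element pairs; the single value 19 (it cannot pair with itself since the integers are distinct); and 8 integers whose partner 38−x falls outside [7,39].
Treating each of those 21 groups as a pigeonhole, one can pick one integer per group — 21 integers — with no two summing to 38.
The 22nd integer lands in an occupied pair, forcing a sum of 38.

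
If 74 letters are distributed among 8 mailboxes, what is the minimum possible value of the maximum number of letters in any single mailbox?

By the pigeonhole principle, the 8 mailboxes are the holes and the 74 letters are the pigeons.
If every mailbox held at most 9 letters, the total would be at most 8 × 9 = 72, which is less than 74.
So some mailbox holds at least ⌈74/8⌉ = 10 letters.

10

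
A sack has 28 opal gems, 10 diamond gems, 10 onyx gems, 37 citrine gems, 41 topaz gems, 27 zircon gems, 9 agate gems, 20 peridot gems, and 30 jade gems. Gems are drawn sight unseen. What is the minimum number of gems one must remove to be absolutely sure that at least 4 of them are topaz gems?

In the worst case for collecting topaz gems, every non-topaz gem comes out first.
There are 28 + 10 + 10 + 37 + 27 + 9 + 20 + 30 = 171 non-topaz gems altogether.
After those, each further gem must be topaz, so 171 + 4 = 175 draws guarantee 4 topaz gems.

175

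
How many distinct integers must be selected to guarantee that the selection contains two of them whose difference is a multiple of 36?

37

Integers whose pairwise differences are multiples of 36 are exactly those sharing a remainder mod 36. The 36 residue classes mod 36 are the pigeonholes.
With 36 integers one could put 1 in each residue class and have no class reach 2.
The 37th integer pushes some class to 2, so 36·1 + 1 = 37.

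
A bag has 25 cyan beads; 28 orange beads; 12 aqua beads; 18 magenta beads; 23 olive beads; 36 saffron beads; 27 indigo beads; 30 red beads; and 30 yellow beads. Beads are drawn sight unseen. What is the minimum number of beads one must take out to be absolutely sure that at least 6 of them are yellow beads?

205

In the worst case for collecting yellow beads, every non-yellow bead comes out first.
There are 25 + 28 + 12 + 18 + 23 + 36 + 27 + 30 = 199 non-yellow beads altogether.
After those, each further bead must be yellow, so 199 + 6 = 205 draws guarantee 6 yellow beads.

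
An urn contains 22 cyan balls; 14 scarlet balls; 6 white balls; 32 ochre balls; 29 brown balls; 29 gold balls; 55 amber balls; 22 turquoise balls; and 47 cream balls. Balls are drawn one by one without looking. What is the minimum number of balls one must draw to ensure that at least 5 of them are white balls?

255

In the worst case for collecting white balls, every non-white ball comes out first.
There are 22 + 14 + 32 + 29 + 29 + 55 + 22 + 47 = 250 non-white balls altogether.
After those, each further ball must be white, so 250 + 5 = 255 draws guarantee 5 white balls.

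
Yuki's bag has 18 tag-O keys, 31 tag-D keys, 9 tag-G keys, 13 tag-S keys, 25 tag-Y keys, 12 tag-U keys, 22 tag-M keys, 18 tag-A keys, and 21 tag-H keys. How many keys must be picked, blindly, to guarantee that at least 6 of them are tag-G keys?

In the worst case for collecting tag-G keys, every non-tag-G key comes out first.
There are 18 + 31 + 13 + 25 + 12 + 22 + 18 + 21 = 160 non-tag-G keys altogether.
After those, each further key must be tag-G, so 160 + 6 = 166 draws guarantee 6 tag-G keys.

166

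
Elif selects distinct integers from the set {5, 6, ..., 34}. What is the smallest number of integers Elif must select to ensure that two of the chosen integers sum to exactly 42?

Group the elements by complementary pair {x, 42−x}: {8,34}, {9,33}, {10,32}, …, giving 13 two-element pairs, the single value 21 (it cannot pair with itself since the integers are distinct), and 3 integers whose partner 42−x falls outside [5,34].
By pigeonhole, treating each of those 17 groups as a pigeonhole, one can pick one integer per group — 17 integers — with no two summing to 42.
The 18th integer lands in an occupied pair, forcing a sum of 42.

18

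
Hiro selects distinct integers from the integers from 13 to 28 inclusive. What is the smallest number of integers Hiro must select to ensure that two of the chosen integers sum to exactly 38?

Group the elements by complementary pair {x, 38−x}: {13,25}, {14,24}, {15,23}, …, giving 6 two-element pairs; the single value 19 (it cannot pair with itself since the integers are distinct); and 3 integers whose partner 38−x falls outside [13,28].
Treating each of those 10 groups as a pigeonhole, one can pick one integer per group — 10 integers — with no two summing to 38.
The 11th integer lands in an occupied pair, forcing a sum of 38.

11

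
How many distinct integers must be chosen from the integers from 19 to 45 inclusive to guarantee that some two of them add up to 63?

Group the elements by complementary pair {x, 63−x}: {19,44}, {20,43}, {21,42}, …, giving 13 two-element pairs and 1 integer whose partner 63−x falls outside [19,45].
By pigeonhole, treating each of those 14 groups as a pigeonhole, one can pick one integer per group — 14 integers — with no two summing to 63.
The 15th integer lands in an occupied pair, forcing a sum of 63.

15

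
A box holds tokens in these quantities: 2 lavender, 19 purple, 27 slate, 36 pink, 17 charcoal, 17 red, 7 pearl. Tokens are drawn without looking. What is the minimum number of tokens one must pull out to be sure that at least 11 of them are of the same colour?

Pigeonhole: the 7 colours are the holes; the tokens drawn are the pigeons.
To avoid 11 of any one colour, the worst case takes at most 10 of each colour, or every token of a colour that has fewer than 10.
That gives 2 + 10 + 10 + 10 + 10 + 10 + 7 = 59 tokens with no colour reaching 11.
The next token forces some colour to 11, so 59 + 1 = 60.

60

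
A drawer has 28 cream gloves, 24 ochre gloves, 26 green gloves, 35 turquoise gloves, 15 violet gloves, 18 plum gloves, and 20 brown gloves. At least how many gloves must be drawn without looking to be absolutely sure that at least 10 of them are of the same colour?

64

An adversary could hand out at most 9 gloves per colour: 9 + 9 + 9 + 9 + 9 + 9 + 9 = 63 gloves and still no colour has 10.
By pigeonhole, one more glove lands in a colour already at 9, so 64 draws are enough and 63 are not.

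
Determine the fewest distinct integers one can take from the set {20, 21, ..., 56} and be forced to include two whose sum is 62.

Group the elements by complementary pair {x, 62−x}: {20,42}, {21,41}, {22,40}, …, giving 11 two-element pairs, the single value 31 (it cannot pair with itself since the integers are distinct), and 14 integers whose partner 62−x falls outside [20,56].
Pigeonhole: treating each of those 26 groups as a pigeonhole, one can pick one integer per group — 26 integers — with no two summing to 62.
The 27th integer lands in an occupied pair, forcing a sum of 62.

27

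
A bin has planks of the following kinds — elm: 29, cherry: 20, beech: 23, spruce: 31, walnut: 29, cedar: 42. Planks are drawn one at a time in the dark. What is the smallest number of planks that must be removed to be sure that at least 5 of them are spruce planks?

In the worst case for collecting spruce planks, every non-spruce plank comes out first.
There are 29 + 20 + 23 + 29 + 42 = 143 non-spruce planks altogether.
After those, each further plank must be spruce, so 143 + 5 = 148 draws guarantee 5 spruce planks.

148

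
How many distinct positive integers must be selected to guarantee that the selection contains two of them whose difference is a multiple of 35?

Integers whose pairwise differences are multiples of 35 are exactly those sharing a remainder mod 35. By pigeonhole, the 35 residue classes mod 35 are the pigeonholes.
With 35 integers one could put 1 in each residue class and have no class reach 2.
The 36th integer pushes some class to 2, so 35·1 + 1 = 36.

36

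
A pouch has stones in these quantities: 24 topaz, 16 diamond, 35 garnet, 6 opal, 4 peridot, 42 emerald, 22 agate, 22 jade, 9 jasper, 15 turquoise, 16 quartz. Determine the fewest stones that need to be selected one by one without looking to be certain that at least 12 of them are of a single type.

An adversary could hand out at most 11 stones per type (opal, peridot, jasper run out sooner): 11 + 11 + 11 + 6 + 4 + 11 + 11 + 11 + 9 + 11 + 11 = 107 stones and still no type has 12.
One more stone lands in a type already at 11, so 108 draws are enough and 107 are not.

108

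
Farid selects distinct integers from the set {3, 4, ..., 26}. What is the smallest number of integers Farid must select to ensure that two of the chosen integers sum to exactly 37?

17

Two chosen integers sum to 37 exactly when both halves of some pair {x, 37−x} with 11 ≤ x ≤ 37−x ≤ 26 are chosen — 8 such pairs.
The remaining 8 elements (those with no distinct partner in range) can never complete a 37-sum, so the worst case takes all of them and one from each pair: 8 + 8 = 16.
The 17th integer has to be the second member of some pair, so 16 + 1 = 17.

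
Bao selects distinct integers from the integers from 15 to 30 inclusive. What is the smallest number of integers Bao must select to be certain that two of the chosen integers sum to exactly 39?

12

A set avoiding the sum 39 can contain at most one of each pair {x, 39−x}, plus the 6 elements whose complement lies outside the range.
The integers 20, …, 30 (11 of them) are such a set: any two sum to at least 20+21 = 41 > 39.
Any 12th integer completes one of the 5 pairs, so 12 choices force a sum of 39.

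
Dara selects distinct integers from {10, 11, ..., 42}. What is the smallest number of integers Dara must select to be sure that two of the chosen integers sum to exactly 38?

Group the elements by complementary pair {x, 38−x}: {10,28}, {11,27}, {12,26}, …, giving 9 two-element pairs, the single value 19 (it cannot pair with itself since the integers are distinct), and 14 integers whose partner 38−x falls outside [10,42].
By the pigeonhole principle, treating each of those 24 groups as a pigeonhole, one can pick one integer per group — 24 integers — with no two summing to 38.
The 25th integer lands in an occupied pair, forcing a sum of 38.

25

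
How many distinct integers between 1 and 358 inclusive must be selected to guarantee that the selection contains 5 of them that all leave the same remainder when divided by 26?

105

The 26 residue classes mod 26 are the pigeonholes.
With 104 integers one could put 4 in each residue class and have no class reach 5.
The 105th integer pushes some class to 5, so 26·4 + 1 = 105.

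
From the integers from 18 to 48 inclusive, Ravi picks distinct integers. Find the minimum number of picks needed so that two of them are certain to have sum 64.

Two chosen integers sum to 64 exactly when both halves of some pair {x, 64−x} with 18 ≤ x ≤ 64−x ≤ 46 are chosen — 14 such pairs.
The remaining 3 elements (those with no distinct partner in range) can never complete a 64-sum, so the worst case takes all of them and one from each pair: 3 + 14 = 17.
Pigeonhole: the 18th integer has to be the second member of some pair, so 17 + 1 = 18.

18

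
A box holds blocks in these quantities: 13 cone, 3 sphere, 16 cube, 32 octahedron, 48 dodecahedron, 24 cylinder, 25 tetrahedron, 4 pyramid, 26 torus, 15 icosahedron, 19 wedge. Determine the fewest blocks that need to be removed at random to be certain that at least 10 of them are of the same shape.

89

An adversary could hand out at most 9 blocks per shape (sphere, pyramid run out sooner): 9 + 3 + 9 + 9 + 9 + 9 + 9 + 4 + 9 + 9 + 9 = 88 blocks and still no shape has 10.
Pigeonhole: one more block lands in a shape already at 9, so 89 draws are enough and 88 are not.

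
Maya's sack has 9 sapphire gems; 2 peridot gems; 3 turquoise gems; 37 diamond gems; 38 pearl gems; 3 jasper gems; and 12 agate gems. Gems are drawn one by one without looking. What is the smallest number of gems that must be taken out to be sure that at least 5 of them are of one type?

25

The 7 types are the holes; the gems drawn are the pigeons.
To avoid 5 of any one type, the worst case takes at most 4 of each type, or every gem of a type that has fewer than 4.
That gives 4 + 2 + 3 + 4 + 4 + 3 + 4 = 24 gems with no type reaching 5.
The next gem forces some type to 5, so 24 + 1 = 25.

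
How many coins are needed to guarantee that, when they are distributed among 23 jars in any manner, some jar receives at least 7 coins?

With 138 coins one could put exactly 6 in each of the 23 jars, and no jar would reach 7.
By pigeonhole, one more coin must land in a jar that already has 6, giving it 7.
So 23 × 6 + 1 = 139 coins are required.

139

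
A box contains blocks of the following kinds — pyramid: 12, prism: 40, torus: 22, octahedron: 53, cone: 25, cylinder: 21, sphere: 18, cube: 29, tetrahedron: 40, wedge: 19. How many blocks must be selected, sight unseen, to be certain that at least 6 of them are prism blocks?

In the worst case for collecting prism blocks, every non-prism block comes out first.
There are 12 + 22 + 53 + 25 + 21 + 18 + 29 + 40 + 19 = 239 non-prism blocks altogether.
After those, each further block must be prism, so 239 + 6 = 245 draws guarantee 6 prism blocks.

245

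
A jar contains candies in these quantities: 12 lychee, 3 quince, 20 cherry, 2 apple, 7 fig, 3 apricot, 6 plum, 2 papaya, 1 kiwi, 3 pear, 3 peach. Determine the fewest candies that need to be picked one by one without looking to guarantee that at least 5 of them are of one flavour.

An adversary could hand out at most 4 candies per flavour (7 flavours run out sooner): 4 + 3 + 4 + 2 + 4 + 3 + 4 + 2 + 1 + 3 + 3 = 33 candies and still no flavour has 5.
Pigeonhole: one more candy lands in a flavour already at 4, so 34 draws are enough and 33 are not.

34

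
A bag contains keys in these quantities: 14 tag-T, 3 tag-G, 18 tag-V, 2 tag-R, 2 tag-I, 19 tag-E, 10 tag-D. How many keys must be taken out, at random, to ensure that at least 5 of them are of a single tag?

Put each drawn key into a box by tag. The largest draw with every box below 5 takes min(count, 4) from each tag; tags with fewer than 4 contribute all they have.
Σ min(cᵢ, 4) = 4 + 3 + 4 + 2 + 2 + 4 + 4 = 23.
Draw number 23 + 1 = 24 must push one box to 5.

24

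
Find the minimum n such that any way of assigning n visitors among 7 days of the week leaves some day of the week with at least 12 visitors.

With 77 visitors one could put exactly 11 in each of the 7 days of the week, and no day of the week would reach 12.
Pigeonhole: one more visitor must land in a day of the week that already has 11, giving it 12.
So 7 × 11 + 1 = 78 visitors are required.

78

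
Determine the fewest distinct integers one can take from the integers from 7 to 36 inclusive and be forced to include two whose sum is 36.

20

Group the elements by complementary pair {x, 36−x}: {7,29}, {8,28}, {9,27}, …, giving 11 two-element pairs, the single value 18 (it cannot pair with itself since the integers are distinct), and 7 integers whose partner 36−x falls outside [7,36].
Treating each of those 19 groups as a pigeonhole, one can pick one integer per group — 19 integers — with no two summing to 36.
The 20th integer lands in an occupied pair, forcing a sum of 36.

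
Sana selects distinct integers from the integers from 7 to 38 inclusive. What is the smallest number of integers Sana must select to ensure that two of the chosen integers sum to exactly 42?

19

Two chosen integers sum to 42 exactly when both halves of some pair {x, 42−x} with 7 ≤ x ≤ 42−x ≤ 35 are chosen — 14 such pairs.
The remaining 4 elements (those with no distinct partner in range) can never complete a 42-sum, so the worst case takes all of them and one from each pair: 4 + 14 = 18.
The 19th integer has to be the second member of some pair, so 18 + 1 = 19.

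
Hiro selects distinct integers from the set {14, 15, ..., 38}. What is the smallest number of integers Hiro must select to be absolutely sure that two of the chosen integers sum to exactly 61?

Group the elements by complementary pair {x, 61−x}: {23,38}, {24,37}, {25,36}, …, giving 8 two-element pairs and 9 integers whose partner 61−x falls outside [14,38].
Pigeonhole: treating each of those 17 groups as a pigeonhole, one can pick one integer per group — 17 integers — with no two summing to 61.
The 18th integer lands in an occupied pair, forcing a sum of 61.

18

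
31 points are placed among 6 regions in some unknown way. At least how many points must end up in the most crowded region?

6

By pigeonhole, the 6 regions are the holes and the 31 points are the pigeons.
If every region held at most 5 points, the total would be at most 6 × 5 = 30, which is less than 31.
So some region holds at least ⌈31/6⌉ = 6 points.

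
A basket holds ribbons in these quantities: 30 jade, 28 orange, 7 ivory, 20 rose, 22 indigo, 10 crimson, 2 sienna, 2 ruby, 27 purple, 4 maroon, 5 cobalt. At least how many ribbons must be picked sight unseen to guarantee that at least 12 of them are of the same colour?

86

Put each drawn ribbon into a box by colour. The largest draw with every box below 12 takes min(count, 11) from each colour; colours with fewer than 11 contribute all they have.
Σ min(cᵢ, 11) = 11 + 11 + 7 + 11 + 11 + 10 + 2 + 2 + 11 + 4 + 5 = 85.
Draw number 85 + 1 = 86 must push one box to 12.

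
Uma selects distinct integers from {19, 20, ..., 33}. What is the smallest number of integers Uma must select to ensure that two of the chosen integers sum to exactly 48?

11

Group the elements by complementary pair {x, 48−x}: {19,29}, {20,28}, {21,27}, …, giving 5 two-element pairs, the single value 24 (it cannot pair with itself since the integers are distinct), and 4 integers whose partner 48−x falls outside [19,33].
By pigeonhole, treating each of those 10 groups as a pigeonhole, one can pick one integer per group — 10 integers — with no two summing to 48.
The 11th integer lands in an occupied pair, forcing a sum of 48.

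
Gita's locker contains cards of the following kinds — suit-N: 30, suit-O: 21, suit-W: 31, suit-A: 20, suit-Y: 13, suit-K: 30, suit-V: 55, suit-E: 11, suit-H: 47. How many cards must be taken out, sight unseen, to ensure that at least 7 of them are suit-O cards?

In the worst case for collecting suit-O cards, every non-suit-O card comes out first.
There are 30 + 31 + 20 + 13 + 30 + 55 + 11 + 47 = 237 non-suit-O cards altogether.
After those, each further card must be suit-O, so 237 + 7 = 244 draws guarantee 7 suit-O cards.

244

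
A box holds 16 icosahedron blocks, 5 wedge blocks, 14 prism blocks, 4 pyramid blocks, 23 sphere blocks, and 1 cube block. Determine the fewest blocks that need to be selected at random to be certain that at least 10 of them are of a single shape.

By pigeonhole, the 6 shapes are the holes; the blocks drawn are the pigeons.
To avoid 10 of any one shape, the worst case takes at most 9 of each shape, or every block of a shape that has fewer than 9.
That gives 9 + 5 + 9 + 4 + 9 + 1 = 37 blocks with no shape reaching 10.
The next block forces some shape to 10, so 37 + 1 = 38.

38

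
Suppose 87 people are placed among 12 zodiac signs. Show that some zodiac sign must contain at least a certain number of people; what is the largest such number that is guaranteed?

The 12 zodiac signs are the holes and the 87 people are the pigeons.
If every zodiac sign held at most 7 people, the total would be at most 12 × 7 = 84, which is less than 87.
So some zodiac sign holds at least ⌈87/12⌉ = 8 people.

8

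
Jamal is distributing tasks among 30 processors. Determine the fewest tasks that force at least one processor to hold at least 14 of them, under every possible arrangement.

With 390 tasks one could put exactly 13 in each of the 30 processors, and no processor would reach 14.
Pigeonhole: one more task must land in a processor that already has 13, giving it 14.
So 30 × 13 + 1 = 391 tasks are required.

391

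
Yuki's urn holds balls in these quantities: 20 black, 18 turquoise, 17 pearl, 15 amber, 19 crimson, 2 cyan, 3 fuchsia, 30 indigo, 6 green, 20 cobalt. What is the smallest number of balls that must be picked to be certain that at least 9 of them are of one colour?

68

An adversary could hand out at most 8 balls per colour (cyan, fuchsia, green run out sooner): 8 + 8 + 8 + 8 + 8 + 2 + 3 + 8 + 6 + 8 = 67 balls and still no colour has 9.
By pigeonhole, one more ball lands in a colour already at 8, so 68 draws are enough and 67 are not.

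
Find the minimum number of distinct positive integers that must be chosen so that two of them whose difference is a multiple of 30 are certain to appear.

Integers whose pairwise differences are multiples of 30 are exactly those sharing a remainder mod 30. The 30 residue classes mod 30 are the pigeonholes.
With 30 integers one could put 1 in each residue class and have no class reach 2.
The 31st integer pushes some class to 2, so 30·1 + 1 = 31.

31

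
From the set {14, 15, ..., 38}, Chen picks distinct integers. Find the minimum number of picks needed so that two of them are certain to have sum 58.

17

Group the elements by complementary pair {x, 58−x}: {20,38}, {21,37}, {22,36}, …, giving 9 two-element pairs; the single value 29 (it cannot pair with itself since the integers are distinct); and 6 integers whose partner 58−x falls outside [14,38].
Treating each of those 16 groups as a pigeonhole, one can pick one integer per group — 16 integers — with no two summing to 58.
The 17th integer lands in an occupied pair, forcing a sum of 58.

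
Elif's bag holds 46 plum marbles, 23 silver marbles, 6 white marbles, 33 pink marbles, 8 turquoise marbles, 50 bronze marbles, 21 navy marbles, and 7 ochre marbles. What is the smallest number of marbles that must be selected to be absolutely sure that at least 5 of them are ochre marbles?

In the worst case for collecting ochre marbles, every non-ochre marble comes out first.
There are 46 + 23 + 6 + 33 + 8 + 50 + 21 = 187 non-ochre marbles altogether.
After those, each further marble must be ochre, so 187 + 5 = 192 draws guarantee 5 ochre marbles.

192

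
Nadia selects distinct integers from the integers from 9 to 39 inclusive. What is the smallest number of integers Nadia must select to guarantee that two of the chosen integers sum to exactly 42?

20

Group the elements by complementary pair {x, 42−x}: {9,33}, {10,32}, {11,31}, …, giving 12 two-element pairs, the single value 21 (it cannot pair with itself since the integers are distinct), and 6 integers whose partner 42−x falls outside [9,39].
Pigeonhole: treating each of those 19 groups as a pigeonhole, one can pick one integer per group — 19 integers — with no two summing to 42.
The 20th integer lands in an occupied pair, forcing a sum of 42.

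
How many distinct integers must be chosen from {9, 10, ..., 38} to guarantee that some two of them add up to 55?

A set avoiding the sum 55 can contain at most one of each pair {x, 55−x}, plus the 8 elements whose complement lies outside the range.
The integers 9, …, 27 (19 of them) are such a set: any two sum to at least 9+10 = 19 and at most 26+27 = 53 < 55.
Pigeonhole: any 20th integer completes one of the 11 pairs, so 20 choices force a sum of 55.

20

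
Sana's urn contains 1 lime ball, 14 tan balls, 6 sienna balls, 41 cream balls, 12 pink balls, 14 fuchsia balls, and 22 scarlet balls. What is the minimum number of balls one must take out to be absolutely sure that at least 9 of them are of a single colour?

By the pigeonhole principle, put each drawn ball into a box by colour. The largest draw with every box below 9 takes min(count, 8) from each colour; colours with fewer than 8 contribute all they have.
Σ min(cᵢ, 8) = 1 + 8 + 6 + 8 + 8 + 8 + 8 = 47.
Draw number 47 + 1 = 48 must push one box to 9.

48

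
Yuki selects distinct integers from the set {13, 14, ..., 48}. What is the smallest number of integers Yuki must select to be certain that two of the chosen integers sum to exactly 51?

Group the elements by complementary pair {x, 51−x}: {13,38}, {14,37}, {15,36}, …, giving 13 two-element pairs and 10 integers whose partner 51−x falls outside [13,48].
Pigeonhole: treating each of those 23 groups as a pigeonhole, one can pick one integer per group — 23 integers — with no two summing to 51.
The 24th integer lands in an occupied pair, forcing a sum of 51.

24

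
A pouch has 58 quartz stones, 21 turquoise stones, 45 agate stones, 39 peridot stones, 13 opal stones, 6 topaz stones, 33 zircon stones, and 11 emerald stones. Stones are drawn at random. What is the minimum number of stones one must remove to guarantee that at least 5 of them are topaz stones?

In the worst case for collecting topaz stones, every non-topaz stone comes out first.
There are 58 + 21 + 45 + 39 + 13 + 33 + 11 = 220 non-topaz stones altogether.
After those, each further stone must be topaz, so 220 + 5 = 225 draws guarantee 5 topaz stones.

225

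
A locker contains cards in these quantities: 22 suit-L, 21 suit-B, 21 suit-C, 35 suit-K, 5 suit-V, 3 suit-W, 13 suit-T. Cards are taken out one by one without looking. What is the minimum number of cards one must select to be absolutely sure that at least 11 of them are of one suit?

By pigeonhole, put each drawn card into a box by suit. The largest draw with every box below 11 takes min(count, 10) from each suit; suits with fewer than 10 contribute all they have.
Σ min(cᵢ, 10) = 10 + 10 + 10 + 10 + 5 + 3 + 10 = 58.
Draw number 58 + 1 = 59 must push one box to 11.

59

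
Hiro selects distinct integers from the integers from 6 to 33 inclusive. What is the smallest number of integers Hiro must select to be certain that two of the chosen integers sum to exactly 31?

Two chosen integers sum to 31 exactly when both halves of some pair {x, 31−x} with 6 ≤ x ≤ 31−x ≤ 25 are chosen — 10 such pairs.
The remaining 8 elements (those with no distinct partner in range) can never complete a 31-sum, so the worst case takes all of them and one from each pair: 8 + 10 = 18.
By pigeonhole, the 19th integer has to be the second member of some pair, so 18 + 1 = 19.

19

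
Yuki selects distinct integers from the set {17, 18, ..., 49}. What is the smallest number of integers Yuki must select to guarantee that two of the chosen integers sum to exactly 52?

Two chosen integers sum to 52 exactly when both halves of some pair {x, 52−x} with 17 ≤ x ≤ 52−x ≤ 35 are chosen — 9 such pairs.
The remaining 15 elements (those with no distinct partner in range) can never complete a 52-sum, so the worst case takes all of them and one from each pair: 15 + 9 = 24.
The 25th integer has to be the second member of some pair, so 24 + 1 = 25.

25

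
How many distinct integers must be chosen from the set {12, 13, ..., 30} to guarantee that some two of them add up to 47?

A set avoiding the sum 47 can contain at most one of each pair {x, 47−x}, plus the 5 elements whose complement lies outside the range.
The integers 12, …, 23 (12 of them) are such a set: any two sum to at least 12+13 = 25 and at most 22+23 = 45 < 47.
Any 13th integer completes one of the 7 pairs, so 13 choices force a sum of 47.

13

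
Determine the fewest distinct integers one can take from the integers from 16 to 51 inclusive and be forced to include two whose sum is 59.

Group the elements by complementary pair {x, 59−x}: {16,43}, {17,42}, {18,41}, …, giving 14 two-element pairs and 8 integers whose partner 59−x falls outside [16,51].
Treating each of those 22 groups as a pigeonhole, one can pick one integer per group — 22 integers — with no two summing to 59.
The 23rd integer lands in an occupied pair, forcing a sum of 59.

23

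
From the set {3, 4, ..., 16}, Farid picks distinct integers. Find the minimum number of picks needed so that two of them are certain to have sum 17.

9

A set avoiding the sum 17 can contain at most one of each pair {x, 17−x}, plus the 2 elements whose complement lies outside the range.
The integers 9, …, 16 (8 of them) are such a set: any two sum to at least 9+10 = 19 > 17.
By the pigeonhole principle, any 9th integer completes one of the 6 pairs, so 9 choices force a sum of 17.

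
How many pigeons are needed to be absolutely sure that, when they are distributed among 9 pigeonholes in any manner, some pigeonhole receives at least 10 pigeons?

82

With 81 pigeons one could put exactly 9 in each of the 9 pigeonholes, and no pigeonhole would reach 10.
Pigeonhole: one more pigeon must land in a pigeonhole that already has 9, giving it 10.
So 9 × 9 + 1 = 82 pigeons are required.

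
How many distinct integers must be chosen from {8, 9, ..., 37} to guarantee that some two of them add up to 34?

22

Group the elements by complementary pair {x, 34−x}: {8,26}, {9,25}, {10,24}, …, giving 9 two-element pairs, the single value 17 (it cannot pair with itself since the integers are distinct), and 11 integers whose partner 34−x falls outside [8,37].
Treating each of those 21 groups as a pigeonhole, one can pick one integer per group — 21 integers — with no two summing to 34.
The 22nd integer lands in an occupied pair, forcing a sum of 34.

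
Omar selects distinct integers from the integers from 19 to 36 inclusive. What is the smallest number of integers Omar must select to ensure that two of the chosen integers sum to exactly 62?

14

A set avoiding the sum 62 can contain at most one of each pair {x, 62−x}, plus the 8 elements whose complement lies outside the range or equal to its own complement.
The integers 19, …, 31 (13 of them) are such a set: any two sum to at least 19+20 = 39 and at most 30+31 = 61 < 62.
By pigeonhole, any 14th integer completes one of the 5 pairs, so 14 choices force a sum of 62.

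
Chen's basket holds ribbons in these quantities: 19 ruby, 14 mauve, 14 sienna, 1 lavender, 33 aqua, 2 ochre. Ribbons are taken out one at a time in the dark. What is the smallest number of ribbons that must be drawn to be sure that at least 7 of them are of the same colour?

28

Pigeonhole: put each drawn ribbon into a box by colour. The largest draw with every box below 7 takes min(count, 6) from each colour; colours with fewer than 6 contribute all they have.
Σ min(cᵢ, 6) = 6 + 6 + 6 + 1 + 6 + 2 = 27.
Draw number 27 + 1 = 28 must push one box to 7.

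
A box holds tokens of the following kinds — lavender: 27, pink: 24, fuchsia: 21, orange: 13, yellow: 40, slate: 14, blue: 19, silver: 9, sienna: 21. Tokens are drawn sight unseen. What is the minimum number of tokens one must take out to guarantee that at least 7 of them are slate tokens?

181

In the worst case for collecting slate tokens, every non-slate token comes out first.
There are 27 + 24 + 21 + 13 + 40 + 19 + 9 + 21 = 174 non-slate tokens altogether.
After those, each further token must be slate, so 174 + 7 = 181 draws guarantee 7 slate tokens.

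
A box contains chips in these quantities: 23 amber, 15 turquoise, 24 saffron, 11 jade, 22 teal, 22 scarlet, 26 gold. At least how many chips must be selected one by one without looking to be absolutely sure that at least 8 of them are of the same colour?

By the pigeonhole principle, the 7 colours are the holes; the chips drawn are the pigeons.
To avoid 8 of any one colour, the worst case takes at most 7 of each colour.
That gives 7 + 7 + 7 + 7 + 7 + 7 + 7 = 49 chips with no colour reaching 8.
The next chip forces some colour to 8, so 49 + 1 = 50.

50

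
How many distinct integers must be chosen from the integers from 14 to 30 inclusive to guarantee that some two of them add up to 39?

12

A set avoiding the sum 39 can contain at most one of each pair {x, 39−x}, plus the 5 elements whose complement lies outside the range.
The integers 20, …, 30 (11 of them) are such a set: any two sum to at least 20+21 = 41 > 39.
By the pigeonhole principle, any 12th integer completes one of the 6 pairs, so 12 choices force a sum of 39.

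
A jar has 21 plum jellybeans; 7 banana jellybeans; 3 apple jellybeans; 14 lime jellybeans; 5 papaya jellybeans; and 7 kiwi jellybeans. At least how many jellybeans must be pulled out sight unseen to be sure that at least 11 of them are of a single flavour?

43

An adversary could hand out at most 10 jellybeans per flavour (4 flavours run out sooner): 10 + 7 + 3 + 10 + 5 + 7 = 42 jellybeans and still no flavour has 11.
Pigeonhole: one more jellybean lands in a flavour already at 10, so 43 draws are enough and 42 are not.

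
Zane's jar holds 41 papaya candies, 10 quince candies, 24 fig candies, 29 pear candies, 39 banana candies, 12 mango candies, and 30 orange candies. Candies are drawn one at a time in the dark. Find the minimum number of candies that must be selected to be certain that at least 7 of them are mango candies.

180

In the worst case for collecting mango candies, every non-mango candy comes out first.
There are 41 + 10 + 24 + 29 + 39 + 30 = 173 non-mango candies altogether.
After those, each further candy must be mango, so 173 + 7 = 180 draws guarantee 7 mango candies.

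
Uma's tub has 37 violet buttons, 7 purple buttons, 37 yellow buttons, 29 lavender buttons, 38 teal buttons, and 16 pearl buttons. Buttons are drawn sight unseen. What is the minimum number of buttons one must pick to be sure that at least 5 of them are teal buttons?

In the worst case for collecting teal buttons, every non-teal button comes out first.
There are 37 + 7 + 37 + 29 + 16 = 126 non-teal buttons altogether.
After those, each further button must be teal, so 126 + 5 = 131 draws guarantee 5 teal buttons.

131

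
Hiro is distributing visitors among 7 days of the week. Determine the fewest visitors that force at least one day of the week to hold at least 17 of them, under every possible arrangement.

113

With 112 visitors one could put exactly 16 in each of the 7 days of the week, and no day of the week would reach 17.
One more visitor must land in a day of the week that already has 16, giving it 17.
So 7 × 16 + 1 = 113 visitors are required.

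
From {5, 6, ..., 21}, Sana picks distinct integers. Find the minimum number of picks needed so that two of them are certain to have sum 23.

Two chosen integers sum to 23 exactly when both halves of some pair {x, 23−x} with 5 ≤ x ≤ 23−x ≤ 18 are chosen — 7 such pairs.
The remaining 3 elements (those with no distinct partner in range) can never complete a 23-sum, so the worst case takes all of them and one from each pair: 3 + 7 = 10.
Pigeonhole: the 11th integer has to be the second member of some pair, so 10 + 1 = 11.

11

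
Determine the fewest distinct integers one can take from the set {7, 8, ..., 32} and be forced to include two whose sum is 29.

19

Two chosen integers sum to 29 exactly when both halves of some pair {x, 29−x} with 7 ≤ x ≤ 29−x ≤ 22 are chosen — 8 such pairs.
The remaining 10 elements (those with no distinct partner in range) can never complete a 29-sum, so the worst case takes all of them and one from each pair: 10 + 8 = 18.
Pigeonhole: the 19th integer has to be the second member of some pair, so 18 + 1 = 19.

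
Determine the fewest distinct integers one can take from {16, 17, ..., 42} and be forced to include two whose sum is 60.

16

Two chosen integers sum to 60 exactly when both halves of some pair {x, 60−x} with 18 ≤ x ≤ 60−x ≤ 42 are chosen — 12 such pairs.
The remaining 3 elements (those with no distinct partner in range) can never complete a 60-sum, so the worst case takes all of them and one from each pair: 3 + 12 = 15.
The 16th integer has to be the second member of some pair, so 15 + 1 = 16.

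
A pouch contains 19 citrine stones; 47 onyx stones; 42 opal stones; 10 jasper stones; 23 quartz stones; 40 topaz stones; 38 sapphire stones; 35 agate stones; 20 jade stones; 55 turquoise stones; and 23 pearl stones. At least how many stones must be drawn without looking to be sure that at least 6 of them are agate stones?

323

In the worst case for collecting agate stones, every non-agate stone comes out first.
There are 19 + 47 + 42 + 10 + 23 + 40 + 38 + 20 + 55 + 23 = 317 non-agate stones altogether.
After those, each further stone must be agate, so 317 + 6 = 323 draws guarantee 6 agate stones.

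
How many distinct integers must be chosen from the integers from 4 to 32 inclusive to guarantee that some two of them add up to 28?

A set avoiding the sum 28 can contain at most one of each pair {x, 28−x}, plus the 9 elements whose complement lies outside the range or equal to its own complement.
The integers 14, …, 32 (19 of them) are such a set: any two sum to at least 14+15 = 29 > 28.
By the pigeonhole principle, any 20th integer completes one of the 10 pairs, so 20 choices force a sum of 28.

20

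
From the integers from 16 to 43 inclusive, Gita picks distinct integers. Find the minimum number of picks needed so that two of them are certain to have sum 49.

20

Group the elements by complementary pair {x, 49−x}: {16,33}, {17,32}, {18,31}, …, giving 9 two-element pairs and 10 integers whose partner 49−x falls outside [16,43].
By the pigeonhole principle, treating each of those 19 groups as a pigeonhole, one can pick one integer per group — 19 integers — with no two summing to 49.
The 20th integer lands in an occupied pair, forcing a sum of 49.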